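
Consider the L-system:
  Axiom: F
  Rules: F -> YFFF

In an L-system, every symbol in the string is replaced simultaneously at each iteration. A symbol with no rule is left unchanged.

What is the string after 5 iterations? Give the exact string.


Answer: YYYYYFFFYFFFYFFFYYFFFYFFFYFFFYYFFFYFFFYFFFYYYFFFYFFFYFFFYYFFFYFFFYFFFYYFFFYFFFYFFFYYYFFFYFFFYFFFYYFFFYFFFYFFFYYFFFYFFFYFFFYYYYFFFYFFFYFFFYYFFFYFFFYFFFYYFFFYFFFYFFFYYYFFFYFFFYFFFYYFFFYFFFYFFFYYFFFYFFFYFFFYYYFFFYFFFYFFFYYFFFYFFFYFFFYYFFFYFFFYFFFYYYYFFFYFFFYFFFYYFFFYFFFYFFFYYFFFYFFFYFFFYYYFFFYFFFYFFFYYFFFYFFFYFFFYYFFFYFFFYFFFYYYFFFYFFFYFFFYYFFFYFFFYFFFYYFFFYFFFYFFF

Derivation:
Step 0: F
Step 1: YFFF
Step 2: YYFFFYFFFYFFF
Step 3: YYYFFFYFFFYFFFYYFFFYFFFYFFFYYFFFYFFFYFFF
Step 4: YYYYFFFYFFFYFFFYYFFFYFFFYFFFYYFFFYFFFYFFFYYYFFFYFFFYFFFYYFFFYFFFYFFFYYFFFYFFFYFFFYYYFFFYFFFYFFFYYFFFYFFFYFFFYYFFFYFFFYFFF
Step 5: YYYYYFFFYFFFYFFFYYFFFYFFFYFFFYYFFFYFFFYFFFYYYFFFYFFFYFFFYYFFFYFFFYFFFYYFFFYFFFYFFFYYYFFFYFFFYFFFYYFFFYFFFYFFFYYFFFYFFFYFFFYYYYFFFYFFFYFFFYYFFFYFFFYFFFYYFFFYFFFYFFFYYYFFFYFFFYFFFYYFFFYFFFYFFFYYFFFYFFFYFFFYYYFFFYFFFYFFFYYFFFYFFFYFFFYYFFFYFFFYFFFYYYYFFFYFFFYFFFYYFFFYFFFYFFFYYFFFYFFFYFFFYYYFFFYFFFYFFFYYFFFYFFFYFFFYYFFFYFFFYFFFYYYFFFYFFFYFFFYYFFFYFFFYFFFYYFFFYFFFYFFF


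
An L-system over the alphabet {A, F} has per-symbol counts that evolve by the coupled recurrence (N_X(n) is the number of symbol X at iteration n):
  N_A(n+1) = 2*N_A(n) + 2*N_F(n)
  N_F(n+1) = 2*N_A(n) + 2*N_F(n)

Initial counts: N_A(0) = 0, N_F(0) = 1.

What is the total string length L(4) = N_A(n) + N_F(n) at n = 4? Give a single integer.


Step 0: N_A=0, N_F=1, L=1
Step 1: N_A=2, N_F=2, L=4
Step 2: N_A=8, N_F=8, L=16
Step 3: N_A=32, N_F=32, L=64
Step 4: N_A=128, N_F=128, L=256

Answer: 256


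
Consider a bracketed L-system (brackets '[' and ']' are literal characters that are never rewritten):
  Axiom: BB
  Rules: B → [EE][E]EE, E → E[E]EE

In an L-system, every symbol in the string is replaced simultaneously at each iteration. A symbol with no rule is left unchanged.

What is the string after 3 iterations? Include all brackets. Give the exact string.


Answer: [E[E]EE[E[E]EE]E[E]EEE[E]EEE[E]EE[E[E]EE]E[E]EEE[E]EE][E[E]EE[E[E]EE]E[E]EEE[E]EE]E[E]EE[E[E]EE]E[E]EEE[E]EEE[E]EE[E[E]EE]E[E]EEE[E]EE[E[E]EE[E[E]EE]E[E]EEE[E]EEE[E]EE[E[E]EE]E[E]EEE[E]EE][E[E]EE[E[E]EE]E[E]EEE[E]EE]E[E]EE[E[E]EE]E[E]EEE[E]EEE[E]EE[E[E]EE]E[E]EEE[E]EE

Derivation:
Step 0: BB
Step 1: [EE][E]EE[EE][E]EE
Step 2: [E[E]EEE[E]EE][E[E]EE]E[E]EEE[E]EE[E[E]EEE[E]EE][E[E]EE]E[E]EEE[E]EE
Step 3: [E[E]EE[E[E]EE]E[E]EEE[E]EEE[E]EE[E[E]EE]E[E]EEE[E]EE][E[E]EE[E[E]EE]E[E]EEE[E]EE]E[E]EE[E[E]EE]E[E]EEE[E]EEE[E]EE[E[E]EE]E[E]EEE[E]EE[E[E]EE[E[E]EE]E[E]EEE[E]EEE[E]EE[E[E]EE]E[E]EEE[E]EE][E[E]EE[E[E]EE]E[E]EEE[E]EE]E[E]EE[E[E]EE]E[E]EEE[E]EEE[E]EE[E[E]EE]E[E]EEE[E]EE


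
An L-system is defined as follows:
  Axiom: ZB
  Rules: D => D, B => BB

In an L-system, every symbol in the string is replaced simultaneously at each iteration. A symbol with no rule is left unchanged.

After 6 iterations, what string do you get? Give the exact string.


Step 0: ZB
Step 1: ZBB
Step 2: ZBBBB
Step 3: ZBBBBBBBB
Step 4: ZBBBBBBBBBBBBBBBB
Step 5: ZBBBBBBBBBBBBBBBBBBBBBBBBBBBBBBBB
Step 6: ZBBBBBBBBBBBBBBBBBBBBBBBBBBBBBBBBBBBBBBBBBBBBBBBBBBBBBBBBBBBBBBBB

Answer: ZBBBBBBBBBBBBBBBBBBBBBBBBBBBBBBBBBBBBBBBBBBBBBBBBBBBBBBBBBBBBBBBB


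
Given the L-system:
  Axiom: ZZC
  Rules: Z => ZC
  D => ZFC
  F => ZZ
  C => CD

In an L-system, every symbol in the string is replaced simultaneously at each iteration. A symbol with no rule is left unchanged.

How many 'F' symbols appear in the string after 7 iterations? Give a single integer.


Answer: 58

Derivation:
Step 0: ZZC  (0 'F')
Step 1: ZCZCCD  (0 'F')
Step 2: ZCCDZCCDCDZFC  (1 'F')
Step 3: ZCCDCDZFCZCCDCDZFCCDZFCZCZZCD  (3 'F')
Step 4: ZCCDCDZFCCDZFCZCZZCDZCCDCDZFCCDZFCZCZZCDCDZFCZCZZCDZCCDZCZCCDZFC  (6 'F')
Step 5: ZCCDCDZFCCDZFCZCZZCDCDZFCZCZZCDZCCDZCZCCDZFCZCCDCDZFCCDZFCZCZZCDCDZFCZCZZCDZCCDZCZCCDZFCCDZFCZCZZCDZCCDZCZCCDZFCZCCDCDZFCZCCDZCCDCDZFCZCZZCD  (12 'F')
Step 6: ZCCDCDZFCCDZFCZCZZCDCDZFCZCZZCDZCCDZCZCCDZFCCDZFCZCZZCDZCCDZCZCCDZFCZCCDCDZFCZCCDZCCDCDZFCZCZZCDZCCDCDZFCCDZFCZCZZCDCDZFCZCZZCDZCCDZCZCCDZFCCDZFCZCZZCDZCCDZCZCCDZFCZCCDCDZFCZCCDZCCDCDZFCZCZZCDCDZFCZCZZCDZCCDZCZCCDZFCZCCDCDZFCZCCDZCCDCDZFCZCZZCDZCCDCDZFCCDZFCZCZZCDZCCDCDZFCZCCDCDZFCCDZFCZCZZCDZCCDZCZCCDZFC  (26 'F')
Step 7: ZCCDCDZFCCDZFCZCZZCDCDZFCZCZZCDZCCDZCZCCDZFCCDZFCZCZZCDZCCDZCZCCDZFCZCCDCDZFCZCCDZCCDCDZFCZCZZCDCDZFCZCZZCDZCCDZCZCCDZFCZCCDCDZFCZCCDZCCDCDZFCZCZZCDZCCDCDZFCCDZFCZCZZCDZCCDCDZFCZCCDCDZFCCDZFCZCZZCDZCCDZCZCCDZFCZCCDCDZFCCDZFCZCZZCDCDZFCZCZZCDZCCDZCZCCDZFCCDZFCZCZZCDZCCDZCZCCDZFCZCCDCDZFCZCCDZCCDCDZFCZCZZCDCDZFCZCZZCDZCCDZCZCCDZFCZCCDCDZFCZCCDZCCDCDZFCZCZZCDZCCDCDZFCCDZFCZCZZCDZCCDCDZFCZCCDCDZFCCDZFCZCZZCDZCCDZCZCCDZFCCDZFCZCZZCDZCCDZCZCCDZFCZCCDCDZFCZCCDZCCDCDZFCZCZZCDZCCDCDZFCCDZFCZCZZCDZCCDCDZFCZCCDCDZFCCDZFCZCZZCDZCCDZCZCCDZFCZCCDCDZFCCDZFCZCZZCDCDZFCZCZZCDZCCDZCZCCDZFCZCCDCDZFCCDZFCZCZZCDZCCDCDZFCCDZFCZCZZCDCDZFCZCZZCDZCCDZCZCCDZFCZCCDCDZFCZCCDZCCDCDZFCZCZZCD  (58 'F')


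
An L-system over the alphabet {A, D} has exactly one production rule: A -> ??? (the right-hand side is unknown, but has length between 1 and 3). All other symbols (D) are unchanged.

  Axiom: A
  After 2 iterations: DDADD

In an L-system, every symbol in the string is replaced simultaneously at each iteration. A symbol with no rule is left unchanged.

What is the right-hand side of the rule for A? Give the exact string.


Trying A -> DAD:
  Step 0: A
  Step 1: DAD
  Step 2: DDADD
Matches the given result.

Answer: DAD


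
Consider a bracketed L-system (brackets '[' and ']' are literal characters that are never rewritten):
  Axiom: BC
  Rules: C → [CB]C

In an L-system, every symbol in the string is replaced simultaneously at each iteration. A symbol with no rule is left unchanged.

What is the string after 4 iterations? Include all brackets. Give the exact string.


Step 0: BC
Step 1: B[CB]C
Step 2: B[[CB]CB][CB]C
Step 3: B[[[CB]CB][CB]CB][[CB]CB][CB]C
Step 4: B[[[[CB]CB][CB]CB][[CB]CB][CB]CB][[[CB]CB][CB]CB][[CB]CB][CB]C

Answer: B[[[[CB]CB][CB]CB][[CB]CB][CB]CB][[[CB]CB][CB]CB][[CB]CB][CB]C


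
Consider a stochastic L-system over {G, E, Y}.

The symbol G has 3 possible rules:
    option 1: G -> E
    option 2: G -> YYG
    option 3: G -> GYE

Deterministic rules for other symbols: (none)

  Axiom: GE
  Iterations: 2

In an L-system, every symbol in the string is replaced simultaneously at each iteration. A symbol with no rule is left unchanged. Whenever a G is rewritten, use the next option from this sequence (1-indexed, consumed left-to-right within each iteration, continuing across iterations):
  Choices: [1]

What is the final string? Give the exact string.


Answer: EE

Derivation:
Step 0: GE
Step 1: EE  (used choices [1])
Step 2: EE  (used choices [])


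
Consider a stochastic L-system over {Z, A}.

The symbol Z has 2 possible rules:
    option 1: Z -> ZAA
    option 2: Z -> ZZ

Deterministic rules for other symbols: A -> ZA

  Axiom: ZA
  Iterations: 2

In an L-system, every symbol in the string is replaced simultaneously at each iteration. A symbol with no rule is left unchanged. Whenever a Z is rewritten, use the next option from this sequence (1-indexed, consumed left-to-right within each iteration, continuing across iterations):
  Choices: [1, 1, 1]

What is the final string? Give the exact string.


Step 0: ZA
Step 1: ZAAZA  (used choices [1])
Step 2: ZAAZAZAZAAZA  (used choices [1, 1])

Answer: ZAAZAZAZAAZA


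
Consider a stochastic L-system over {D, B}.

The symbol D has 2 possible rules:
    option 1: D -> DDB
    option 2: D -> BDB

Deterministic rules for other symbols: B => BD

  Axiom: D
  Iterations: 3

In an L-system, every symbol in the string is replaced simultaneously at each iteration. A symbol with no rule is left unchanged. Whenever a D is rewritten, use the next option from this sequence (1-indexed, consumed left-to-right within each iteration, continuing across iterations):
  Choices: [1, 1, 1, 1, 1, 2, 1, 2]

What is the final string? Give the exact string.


Step 0: D
Step 1: DDB  (used choices [1])
Step 2: DDBDDBBD  (used choices [1, 1])
Step 3: DDBDDBBDBDBDDBBDBDBDB  (used choices [1, 1, 2, 1, 2])

Answer: DDBDDBBDBDBDDBBDBDBDB


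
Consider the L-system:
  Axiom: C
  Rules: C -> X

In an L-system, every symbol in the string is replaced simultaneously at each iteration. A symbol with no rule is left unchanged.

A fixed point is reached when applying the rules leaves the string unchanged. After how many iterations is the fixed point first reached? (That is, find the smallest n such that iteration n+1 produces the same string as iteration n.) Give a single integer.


Step 0: C
Step 1: X
Step 2: X  (unchanged — fixed point at step 1)

Answer: 1


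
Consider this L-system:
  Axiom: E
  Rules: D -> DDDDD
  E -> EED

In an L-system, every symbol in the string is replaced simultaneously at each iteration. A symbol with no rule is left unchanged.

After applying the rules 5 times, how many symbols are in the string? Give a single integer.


Answer: 1063

Derivation:
Step 0: length = 1
Step 1: length = 3
Step 2: length = 11
Step 3: length = 47
Step 4: length = 219
Step 5: length = 1063


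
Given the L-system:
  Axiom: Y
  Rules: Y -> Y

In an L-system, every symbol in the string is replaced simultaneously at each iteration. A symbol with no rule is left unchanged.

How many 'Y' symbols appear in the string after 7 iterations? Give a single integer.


Answer: 1

Derivation:
Step 0: Y  (1 'Y')
Step 1: Y  (1 'Y')
Step 2: Y  (1 'Y')
Step 3: Y  (1 'Y')
Step 4: Y  (1 'Y')
Step 5: Y  (1 'Y')
Step 6: Y  (1 'Y')
Step 7: Y  (1 'Y')


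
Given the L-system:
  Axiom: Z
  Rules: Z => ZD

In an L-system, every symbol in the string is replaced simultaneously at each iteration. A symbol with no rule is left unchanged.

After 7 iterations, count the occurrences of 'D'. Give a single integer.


Step 0: Z  (0 'D')
Step 1: ZD  (1 'D')
Step 2: ZDD  (2 'D')
Step 3: ZDDD  (3 'D')
Step 4: ZDDDD  (4 'D')
Step 5: ZDDDDD  (5 'D')
Step 6: ZDDDDDD  (6 'D')
Step 7: ZDDDDDDD  (7 'D')

Answer: 7


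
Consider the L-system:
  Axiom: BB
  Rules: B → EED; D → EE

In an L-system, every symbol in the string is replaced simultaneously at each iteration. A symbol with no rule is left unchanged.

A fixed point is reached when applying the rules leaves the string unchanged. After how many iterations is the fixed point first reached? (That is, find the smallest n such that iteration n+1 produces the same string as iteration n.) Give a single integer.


Step 0: BB
Step 1: EEDEED
Step 2: EEEEEEEE
Step 3: EEEEEEEE  (unchanged — fixed point at step 2)

Answer: 2


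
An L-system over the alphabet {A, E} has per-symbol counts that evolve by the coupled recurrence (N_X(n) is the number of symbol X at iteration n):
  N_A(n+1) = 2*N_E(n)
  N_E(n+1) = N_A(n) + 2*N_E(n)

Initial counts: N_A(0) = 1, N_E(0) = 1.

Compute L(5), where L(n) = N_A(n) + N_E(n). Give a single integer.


Answer: 284

Derivation:
Step 0: N_A=1, N_E=1, L=2
Step 1: N_A=2, N_E=3, L=5
Step 2: N_A=6, N_E=8, L=14
Step 3: N_A=16, N_E=22, L=38
Step 4: N_A=44, N_E=60, L=104
Step 5: N_A=120, N_E=164, L=284


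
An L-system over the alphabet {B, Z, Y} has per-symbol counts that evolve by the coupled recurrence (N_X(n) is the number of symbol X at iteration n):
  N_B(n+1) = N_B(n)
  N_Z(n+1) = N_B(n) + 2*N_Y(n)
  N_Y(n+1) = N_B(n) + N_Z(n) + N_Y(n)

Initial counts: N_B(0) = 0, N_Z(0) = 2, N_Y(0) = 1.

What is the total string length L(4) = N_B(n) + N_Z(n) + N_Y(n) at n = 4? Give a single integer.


Answer: 43

Derivation:
Step 0: N_B=0, N_Z=2, N_Y=1, L=3
Step 1: N_B=0, N_Z=2, N_Y=3, L=5
Step 2: N_B=0, N_Z=6, N_Y=5, L=11
Step 3: N_B=0, N_Z=10, N_Y=11, L=21
Step 4: N_B=0, N_Z=22, N_Y=21, L=43


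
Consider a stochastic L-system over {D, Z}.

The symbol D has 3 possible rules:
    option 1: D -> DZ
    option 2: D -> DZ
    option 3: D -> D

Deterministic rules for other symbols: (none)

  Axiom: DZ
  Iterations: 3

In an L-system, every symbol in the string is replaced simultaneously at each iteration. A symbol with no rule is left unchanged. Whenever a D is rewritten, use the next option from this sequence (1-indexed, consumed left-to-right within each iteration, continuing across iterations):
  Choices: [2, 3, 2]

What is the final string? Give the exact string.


Answer: DZZZ

Derivation:
Step 0: DZ
Step 1: DZZ  (used choices [2])
Step 2: DZZ  (used choices [3])
Step 3: DZZZ  (used choices [2])


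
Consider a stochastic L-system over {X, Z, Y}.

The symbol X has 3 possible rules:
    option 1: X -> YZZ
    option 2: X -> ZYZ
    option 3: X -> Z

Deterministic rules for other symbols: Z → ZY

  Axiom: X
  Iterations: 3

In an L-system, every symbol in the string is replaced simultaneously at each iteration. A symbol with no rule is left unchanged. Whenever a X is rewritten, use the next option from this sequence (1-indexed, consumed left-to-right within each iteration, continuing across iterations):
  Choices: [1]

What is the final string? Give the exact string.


Step 0: X
Step 1: YZZ  (used choices [1])
Step 2: YZYZY  (used choices [])
Step 3: YZYYZYY  (used choices [])

Answer: YZYYZYY


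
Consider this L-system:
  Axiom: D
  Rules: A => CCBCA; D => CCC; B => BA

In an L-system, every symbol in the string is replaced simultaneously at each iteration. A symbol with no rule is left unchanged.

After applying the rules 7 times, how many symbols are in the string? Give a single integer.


Step 0: length = 1
Step 1: length = 3
Step 2: length = 3
Step 3: length = 3
Step 4: length = 3
Step 5: length = 3
Step 6: length = 3
Step 7: length = 3

Answer: 3


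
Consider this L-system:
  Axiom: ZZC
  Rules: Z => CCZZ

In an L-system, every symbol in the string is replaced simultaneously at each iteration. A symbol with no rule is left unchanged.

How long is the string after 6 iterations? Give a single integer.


Answer: 381

Derivation:
Step 0: length = 3
Step 1: length = 9
Step 2: length = 21
Step 3: length = 45
Step 4: length = 93
Step 5: length = 189
Step 6: length = 381


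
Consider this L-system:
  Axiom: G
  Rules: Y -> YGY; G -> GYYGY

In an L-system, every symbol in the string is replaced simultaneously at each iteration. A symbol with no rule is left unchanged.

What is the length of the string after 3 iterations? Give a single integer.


Answer: 71

Derivation:
Step 0: length = 1
Step 1: length = 5
Step 2: length = 19
Step 3: length = 71


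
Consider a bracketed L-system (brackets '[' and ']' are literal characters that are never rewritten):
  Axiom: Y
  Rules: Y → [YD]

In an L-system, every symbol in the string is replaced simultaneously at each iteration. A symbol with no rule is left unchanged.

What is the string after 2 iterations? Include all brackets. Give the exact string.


Step 0: Y
Step 1: [YD]
Step 2: [[YD]D]

Answer: [[YD]D]


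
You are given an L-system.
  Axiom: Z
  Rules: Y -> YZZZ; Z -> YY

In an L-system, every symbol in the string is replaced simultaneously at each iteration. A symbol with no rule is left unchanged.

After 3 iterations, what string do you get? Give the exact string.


Step 0: Z
Step 1: YY
Step 2: YZZZYZZZ
Step 3: YZZZYYYYYYYZZZYYYYYY

Answer: YZZZYYYYYYYZZZYYYYYY


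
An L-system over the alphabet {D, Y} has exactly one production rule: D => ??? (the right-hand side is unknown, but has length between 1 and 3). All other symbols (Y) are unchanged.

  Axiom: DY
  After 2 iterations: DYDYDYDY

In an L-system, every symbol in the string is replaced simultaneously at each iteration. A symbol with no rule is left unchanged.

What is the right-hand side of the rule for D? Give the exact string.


Answer: DYD

Derivation:
Trying D => DYD:
  Step 0: DY
  Step 1: DYDY
  Step 2: DYDYDYDY
Matches the given result.


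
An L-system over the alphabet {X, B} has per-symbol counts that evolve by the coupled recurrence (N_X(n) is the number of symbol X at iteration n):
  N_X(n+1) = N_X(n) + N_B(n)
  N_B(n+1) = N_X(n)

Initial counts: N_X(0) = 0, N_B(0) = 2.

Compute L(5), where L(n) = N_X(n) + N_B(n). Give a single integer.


Step 0: N_X=0, N_B=2, L=2
Step 1: N_X=2, N_B=0, L=2
Step 2: N_X=2, N_B=2, L=4
Step 3: N_X=4, N_B=2, L=6
Step 4: N_X=6, N_B=4, L=10
Step 5: N_X=10, N_B=6, L=16

Answer: 16


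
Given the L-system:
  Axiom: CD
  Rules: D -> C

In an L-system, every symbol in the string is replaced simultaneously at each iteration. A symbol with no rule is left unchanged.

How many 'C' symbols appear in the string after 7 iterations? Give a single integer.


Step 0: CD  (1 'C')
Step 1: CC  (2 'C')
Step 2: CC  (2 'C')
Step 3: CC  (2 'C')
Step 4: CC  (2 'C')
Step 5: CC  (2 'C')
Step 6: CC  (2 'C')
Step 7: CC  (2 'C')

Answer: 2


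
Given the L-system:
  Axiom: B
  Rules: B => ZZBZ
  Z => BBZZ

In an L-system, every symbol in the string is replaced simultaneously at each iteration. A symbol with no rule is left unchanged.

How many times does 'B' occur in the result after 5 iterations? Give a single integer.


Answer: 409

Derivation:
Step 0: B  (1 'B')
Step 1: ZZBZ  (1 'B')
Step 2: BBZZBBZZZZBZBBZZ  (7 'B')
Step 3: ZZBZZZBZBBZZBBZZZZBZZZBZBBZZBBZZBBZZBBZZZZBZBBZZZZBZZZBZBBZZBBZZ  (25 'B')
Step 4: BBZZBBZZZZBZBBZZBBZZBBZZZZBZBBZZZZBZZZBZBBZZBBZZZZBZZZBZBBZZBBZZBBZZBBZZZZBZBBZZBBZZBBZZZZBZBBZZZZBZZZBZBBZZBBZZZZBZZZBZBBZZBBZZZZBZZZBZBBZZBBZZZZBZZZBZBBZZBBZZBBZZBBZZZZBZBBZZZZBZZZBZBBZZBBZZBBZZBBZZZZBZBBZZBBZZBBZZZZBZBBZZZZBZZZBZBBZZBBZZZZBZZZBZBBZZBBZZ  (103 'B')
Step 5: ZZBZZZBZBBZZBBZZZZBZZZBZBBZZBBZZBBZZBBZZZZBZBBZZZZBZZZBZBBZZBBZZZZBZZZBZBBZZBBZZZZBZZZBZBBZZBBZZBBZZBBZZZZBZBBZZZZBZZZBZBBZZBBZZBBZZBBZZZZBZBBZZBBZZBBZZZZBZBBZZZZBZZZBZBBZZBBZZZZBZZZBZBBZZBBZZBBZZBBZZZZBZBBZZBBZZBBZZZZBZBBZZZZBZZZBZBBZZBBZZZZBZZZBZBBZZBBZZZZBZZZBZBBZZBBZZZZBZZZBZBBZZBBZZBBZZBBZZZZBZBBZZZZBZZZBZBBZZBBZZZZBZZZBZBBZZBBZZZZBZZZBZBBZZBBZZBBZZBBZZZZBZBBZZZZBZZZBZBBZZBBZZBBZZBBZZZZBZBBZZBBZZBBZZZZBZBBZZZZBZZZBZBBZZBBZZZZBZZZBZBBZZBBZZBBZZBBZZZZBZBBZZBBZZBBZZZZBZBBZZZZBZZZBZBBZZBBZZZZBZZZBZBBZZBBZZBBZZBBZZZZBZBBZZBBZZBBZZZZBZBBZZZZBZZZBZBBZZBBZZZZBZZZBZBBZZBBZZBBZZBBZZZZBZBBZZBBZZBBZZZZBZBBZZZZBZZZBZBBZZBBZZZZBZZZBZBBZZBBZZZZBZZZBZBBZZBBZZZZBZZZBZBBZZBBZZBBZZBBZZZZBZBBZZZZBZZZBZBBZZBBZZBBZZBBZZZZBZBBZZBBZZBBZZZZBZBBZZZZBZZZBZBBZZBBZZZZBZZZBZBBZZBBZZZZBZZZBZBBZZBBZZZZBZZZBZBBZZBBZZBBZZBBZZZZBZBBZZZZBZZZBZBBZZBBZZZZBZZZBZBBZZBBZZZZBZZZBZBBZZBBZZBBZZBBZZZZBZBBZZZZBZZZBZBBZZBBZZBBZZBBZZZZBZBBZZBBZZBBZZZZBZBBZZZZBZZZBZBBZZBBZZZZBZZZBZBBZZBBZZBBZZBBZZZZBZBBZZBBZZBBZZZZBZBBZZZZBZZZBZBBZZBBZZZZBZZZBZBBZZBBZZ  (409 'B')


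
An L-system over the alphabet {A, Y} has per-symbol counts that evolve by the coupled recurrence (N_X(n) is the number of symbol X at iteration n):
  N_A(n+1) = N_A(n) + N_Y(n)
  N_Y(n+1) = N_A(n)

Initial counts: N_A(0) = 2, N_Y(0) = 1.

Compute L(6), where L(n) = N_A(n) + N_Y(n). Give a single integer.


Step 0: N_A=2, N_Y=1, L=3
Step 1: N_A=3, N_Y=2, L=5
Step 2: N_A=5, N_Y=3, L=8
Step 3: N_A=8, N_Y=5, L=13
Step 4: N_A=13, N_Y=8, L=21
Step 5: N_A=21, N_Y=13, L=34
Step 6: N_A=34, N_Y=21, L=55

Answer: 55


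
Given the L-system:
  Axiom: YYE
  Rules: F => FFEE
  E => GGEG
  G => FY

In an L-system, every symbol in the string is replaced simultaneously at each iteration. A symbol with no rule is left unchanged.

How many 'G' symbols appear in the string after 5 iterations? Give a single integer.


Answer: 75

Derivation:
Step 0: YYE  (0 'G')
Step 1: YYGGEG  (3 'G')
Step 2: YYFYFYGGEGFY  (3 'G')
Step 3: YYFFEEYFFEEYFYFYGGEGFYFFEEY  (3 'G')
Step 4: YYFFEEFFEEGGEGGGEGYFFEEFFEEGGEGGGEGYFFEEYFFEEYFYFYGGEGFYFFEEYFFEEFFEEGGEGGGEGY  (21 'G')
Step 5: YYFFEEFFEEGGEGGGEGFFEEFFEEGGEGGGEGFYFYGGEGFYFYFYGGEGFYYFFEEFFEEGGEGGGEGFFEEFFEEGGEGGGEGFYFYGGEGFYFYFYGGEGFYYFFEEFFEEGGEGGGEGYFFEEFFEEGGEGGGEGYFFEEYFFEEYFYFYGGEGFYFFEEYFFEEFFEEGGEGGGEGYFFEEFFEEGGEGGGEGFFEEFFEEGGEGGGEGFYFYGGEGFYFYFYGGEGFYY  (75 'G')


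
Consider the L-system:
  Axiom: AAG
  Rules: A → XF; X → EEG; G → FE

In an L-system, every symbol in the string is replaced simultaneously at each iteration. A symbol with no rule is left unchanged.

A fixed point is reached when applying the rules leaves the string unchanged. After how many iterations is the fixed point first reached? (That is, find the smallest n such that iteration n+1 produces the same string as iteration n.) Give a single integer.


Step 0: AAG
Step 1: XFXFFE
Step 2: EEGFEEGFFE
Step 3: EEFEFEEFEFFE
Step 4: EEFEFEEFEFFE  (unchanged — fixed point at step 3)

Answer: 3


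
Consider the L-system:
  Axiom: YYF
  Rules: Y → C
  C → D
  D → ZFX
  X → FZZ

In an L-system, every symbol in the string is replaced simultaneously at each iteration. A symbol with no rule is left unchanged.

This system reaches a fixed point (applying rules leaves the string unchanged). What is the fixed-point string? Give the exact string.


Step 0: YYF
Step 1: CCF
Step 2: DDF
Step 3: ZFXZFXF
Step 4: ZFFZZZFFZZF
Step 5: ZFFZZZFFZZF  (unchanged — fixed point at step 4)

Answer: ZFFZZZFFZZF


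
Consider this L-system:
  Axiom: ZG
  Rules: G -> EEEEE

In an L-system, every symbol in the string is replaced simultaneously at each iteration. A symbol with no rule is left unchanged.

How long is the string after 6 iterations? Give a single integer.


Step 0: length = 2
Step 1: length = 6
Step 2: length = 6
Step 3: length = 6
Step 4: length = 6
Step 5: length = 6
Step 6: length = 6

Answer: 6


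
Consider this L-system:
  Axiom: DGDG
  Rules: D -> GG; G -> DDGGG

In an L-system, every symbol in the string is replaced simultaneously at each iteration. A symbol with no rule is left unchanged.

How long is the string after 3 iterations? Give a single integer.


Answer: 230

Derivation:
Step 0: length = 4
Step 1: length = 14
Step 2: length = 58
Step 3: length = 230


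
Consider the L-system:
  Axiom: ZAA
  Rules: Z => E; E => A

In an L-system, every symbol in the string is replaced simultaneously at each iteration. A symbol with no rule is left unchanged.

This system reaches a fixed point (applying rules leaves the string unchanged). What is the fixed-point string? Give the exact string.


Answer: AAA

Derivation:
Step 0: ZAA
Step 1: EAA
Step 2: AAA
Step 3: AAA  (unchanged — fixed point at step 2)


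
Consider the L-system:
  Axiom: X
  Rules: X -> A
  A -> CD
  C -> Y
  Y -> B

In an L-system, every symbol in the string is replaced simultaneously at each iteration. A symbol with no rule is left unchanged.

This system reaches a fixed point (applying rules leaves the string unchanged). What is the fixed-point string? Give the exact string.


Answer: BD

Derivation:
Step 0: X
Step 1: A
Step 2: CD
Step 3: YD
Step 4: BD
Step 5: BD  (unchanged — fixed point at step 4)


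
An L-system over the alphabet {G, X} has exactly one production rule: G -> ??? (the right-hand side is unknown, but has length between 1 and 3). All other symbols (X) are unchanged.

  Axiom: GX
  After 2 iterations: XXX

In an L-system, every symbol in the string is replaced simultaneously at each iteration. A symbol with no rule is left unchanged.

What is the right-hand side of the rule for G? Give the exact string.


Answer: XX

Derivation:
Trying G -> XX:
  Step 0: GX
  Step 1: XXX
  Step 2: XXX
Matches the given result.


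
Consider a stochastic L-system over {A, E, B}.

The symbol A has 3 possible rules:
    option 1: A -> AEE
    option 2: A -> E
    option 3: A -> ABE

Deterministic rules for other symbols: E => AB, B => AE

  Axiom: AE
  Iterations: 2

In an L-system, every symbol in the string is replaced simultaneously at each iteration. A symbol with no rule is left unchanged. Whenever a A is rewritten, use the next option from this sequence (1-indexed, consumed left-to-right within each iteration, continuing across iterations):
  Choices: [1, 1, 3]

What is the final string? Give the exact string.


Step 0: AE
Step 1: AEEAB  (used choices [1])
Step 2: AEEABABABEAE  (used choices [1, 3])

Answer: AEEABABABEAE


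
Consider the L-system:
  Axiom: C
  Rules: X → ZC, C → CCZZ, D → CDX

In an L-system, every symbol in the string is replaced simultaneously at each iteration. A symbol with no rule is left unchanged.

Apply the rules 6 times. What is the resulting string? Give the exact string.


Answer: CCZZCCZZZZCCZZCCZZZZZZCCZZCCZZZZCCZZCCZZZZZZZZCCZZCCZZZZCCZZCCZZZZZZCCZZCCZZZZCCZZCCZZZZZZZZZZCCZZCCZZZZCCZZCCZZZZZZCCZZCCZZZZCCZZCCZZZZZZZZCCZZCCZZZZCCZZCCZZZZZZCCZZCCZZZZCCZZCCZZZZZZZZZZZZ

Derivation:
Step 0: C
Step 1: CCZZ
Step 2: CCZZCCZZZZ
Step 3: CCZZCCZZZZCCZZCCZZZZZZ
Step 4: CCZZCCZZZZCCZZCCZZZZZZCCZZCCZZZZCCZZCCZZZZZZZZ
Step 5: CCZZCCZZZZCCZZCCZZZZZZCCZZCCZZZZCCZZCCZZZZZZZZCCZZCCZZZZCCZZCCZZZZZZCCZZCCZZZZCCZZCCZZZZZZZZZZ
Step 6: CCZZCCZZZZCCZZCCZZZZZZCCZZCCZZZZCCZZCCZZZZZZZZCCZZCCZZZZCCZZCCZZZZZZCCZZCCZZZZCCZZCCZZZZZZZZZZCCZZCCZZZZCCZZCCZZZZZZCCZZCCZZZZCCZZCCZZZZZZZZCCZZCCZZZZCCZZCCZZZZZZCCZZCCZZZZCCZZCCZZZZZZZZZZZZ


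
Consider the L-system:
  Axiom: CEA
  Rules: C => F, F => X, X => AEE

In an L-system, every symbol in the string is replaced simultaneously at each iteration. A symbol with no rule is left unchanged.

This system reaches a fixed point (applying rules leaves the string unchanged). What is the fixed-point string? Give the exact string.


Step 0: CEA
Step 1: FEA
Step 2: XEA
Step 3: AEEEA
Step 4: AEEEA  (unchanged — fixed point at step 3)

Answer: AEEEA


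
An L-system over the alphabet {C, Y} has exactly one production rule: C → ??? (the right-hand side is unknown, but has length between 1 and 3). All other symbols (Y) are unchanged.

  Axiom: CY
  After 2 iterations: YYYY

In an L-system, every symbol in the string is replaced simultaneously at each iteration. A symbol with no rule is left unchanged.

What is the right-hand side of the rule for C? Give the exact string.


Answer: YYY

Derivation:
Trying C → YYY:
  Step 0: CY
  Step 1: YYYY
  Step 2: YYYY
Matches the given result.


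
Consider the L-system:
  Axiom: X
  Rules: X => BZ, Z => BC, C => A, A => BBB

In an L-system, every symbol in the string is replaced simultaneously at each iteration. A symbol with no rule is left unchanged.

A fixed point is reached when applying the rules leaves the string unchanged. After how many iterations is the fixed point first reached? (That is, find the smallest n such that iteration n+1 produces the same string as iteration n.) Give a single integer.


Step 0: X
Step 1: BZ
Step 2: BBC
Step 3: BBA
Step 4: BBBBB
Step 5: BBBBB  (unchanged — fixed point at step 4)

Answer: 4


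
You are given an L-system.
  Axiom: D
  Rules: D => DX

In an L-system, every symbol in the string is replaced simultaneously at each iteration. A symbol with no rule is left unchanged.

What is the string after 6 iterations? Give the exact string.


Step 0: D
Step 1: DX
Step 2: DXX
Step 3: DXXX
Step 4: DXXXX
Step 5: DXXXXX
Step 6: DXXXXXX

Answer: DXXXXXX


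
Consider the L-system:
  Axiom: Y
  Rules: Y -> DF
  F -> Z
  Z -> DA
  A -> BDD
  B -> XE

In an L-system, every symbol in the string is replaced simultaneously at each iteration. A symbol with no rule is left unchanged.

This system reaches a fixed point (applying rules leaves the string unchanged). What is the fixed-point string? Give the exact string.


Answer: DDXEDD

Derivation:
Step 0: Y
Step 1: DF
Step 2: DZ
Step 3: DDA
Step 4: DDBDD
Step 5: DDXEDD
Step 6: DDXEDD  (unchanged — fixed point at step 5)


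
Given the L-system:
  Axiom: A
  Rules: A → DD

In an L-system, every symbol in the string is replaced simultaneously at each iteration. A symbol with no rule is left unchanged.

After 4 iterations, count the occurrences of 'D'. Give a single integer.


Step 0: A  (0 'D')
Step 1: DD  (2 'D')
Step 2: DD  (2 'D')
Step 3: DD  (2 'D')
Step 4: DD  (2 'D')

Answer: 2


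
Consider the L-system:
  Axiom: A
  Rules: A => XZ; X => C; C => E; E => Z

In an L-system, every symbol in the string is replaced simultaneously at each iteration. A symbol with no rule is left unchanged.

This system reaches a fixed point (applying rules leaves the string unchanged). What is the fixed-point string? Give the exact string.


Answer: ZZ

Derivation:
Step 0: A
Step 1: XZ
Step 2: CZ
Step 3: EZ
Step 4: ZZ
Step 5: ZZ  (unchanged — fixed point at step 4)


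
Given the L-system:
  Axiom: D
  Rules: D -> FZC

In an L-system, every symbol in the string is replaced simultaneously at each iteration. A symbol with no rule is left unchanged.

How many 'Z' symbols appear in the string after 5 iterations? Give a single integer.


Answer: 1

Derivation:
Step 0: D  (0 'Z')
Step 1: FZC  (1 'Z')
Step 2: FZC  (1 'Z')
Step 3: FZC  (1 'Z')
Step 4: FZC  (1 'Z')
Step 5: FZC  (1 'Z')


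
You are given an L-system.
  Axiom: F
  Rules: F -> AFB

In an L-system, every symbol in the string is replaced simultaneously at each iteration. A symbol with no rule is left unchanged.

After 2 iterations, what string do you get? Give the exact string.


Answer: AAFBB

Derivation:
Step 0: F
Step 1: AFB
Step 2: AAFBB


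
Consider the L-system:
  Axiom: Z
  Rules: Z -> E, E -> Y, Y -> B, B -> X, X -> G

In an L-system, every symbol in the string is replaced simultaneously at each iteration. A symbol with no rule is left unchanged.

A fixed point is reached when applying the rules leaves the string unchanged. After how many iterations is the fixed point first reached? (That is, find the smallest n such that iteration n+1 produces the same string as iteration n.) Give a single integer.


Answer: 5

Derivation:
Step 0: Z
Step 1: E
Step 2: Y
Step 3: B
Step 4: X
Step 5: G
Step 6: G  (unchanged — fixed point at step 5)


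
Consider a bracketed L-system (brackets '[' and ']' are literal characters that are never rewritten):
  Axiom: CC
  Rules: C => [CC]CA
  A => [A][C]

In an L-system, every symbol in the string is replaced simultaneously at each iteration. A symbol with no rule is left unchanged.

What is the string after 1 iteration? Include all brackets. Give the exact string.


Step 0: CC
Step 1: [CC]CA[CC]CA

Answer: [CC]CA[CC]CA


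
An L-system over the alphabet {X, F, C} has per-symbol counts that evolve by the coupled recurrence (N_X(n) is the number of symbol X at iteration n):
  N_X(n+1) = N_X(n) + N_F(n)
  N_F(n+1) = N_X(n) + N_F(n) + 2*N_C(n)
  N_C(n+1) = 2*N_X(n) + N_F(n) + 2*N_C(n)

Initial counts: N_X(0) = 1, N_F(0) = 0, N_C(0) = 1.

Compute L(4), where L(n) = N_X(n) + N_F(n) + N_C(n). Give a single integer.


Answer: 374

Derivation:
Step 0: N_X=1, N_F=0, N_C=1, L=2
Step 1: N_X=1, N_F=3, N_C=4, L=8
Step 2: N_X=4, N_F=12, N_C=13, L=29
Step 3: N_X=16, N_F=42, N_C=46, L=104
Step 4: N_X=58, N_F=150, N_C=166, L=374


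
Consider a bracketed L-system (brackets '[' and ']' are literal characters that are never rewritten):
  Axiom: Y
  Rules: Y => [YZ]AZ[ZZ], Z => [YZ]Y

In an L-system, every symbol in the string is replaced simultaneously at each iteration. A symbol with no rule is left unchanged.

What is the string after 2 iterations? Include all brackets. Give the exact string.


Step 0: Y
Step 1: [YZ]AZ[ZZ]
Step 2: [[YZ]AZ[ZZ][YZ]Y]A[YZ]Y[[YZ]Y[YZ]Y]

Answer: [[YZ]AZ[ZZ][YZ]Y]A[YZ]Y[[YZ]Y[YZ]Y]


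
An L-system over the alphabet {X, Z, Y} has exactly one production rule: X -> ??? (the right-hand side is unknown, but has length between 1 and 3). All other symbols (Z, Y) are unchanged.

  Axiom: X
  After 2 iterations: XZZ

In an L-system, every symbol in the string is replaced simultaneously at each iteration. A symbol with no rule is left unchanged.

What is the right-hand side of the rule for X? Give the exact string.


Answer: XZ

Derivation:
Trying X -> XZ:
  Step 0: X
  Step 1: XZ
  Step 2: XZZ
Matches the given result.


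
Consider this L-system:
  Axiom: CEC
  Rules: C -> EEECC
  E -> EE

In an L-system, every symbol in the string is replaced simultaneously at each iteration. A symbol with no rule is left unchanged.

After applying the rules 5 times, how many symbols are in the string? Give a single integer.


Answer: 576

Derivation:
Step 0: length = 3
Step 1: length = 12
Step 2: length = 36
Step 3: length = 96
Step 4: length = 240
Step 5: length = 576


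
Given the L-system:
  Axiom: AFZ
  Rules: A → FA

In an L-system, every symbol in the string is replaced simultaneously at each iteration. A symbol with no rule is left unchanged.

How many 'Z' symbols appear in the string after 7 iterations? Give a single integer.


Step 0: AFZ  (1 'Z')
Step 1: FAFZ  (1 'Z')
Step 2: FFAFZ  (1 'Z')
Step 3: FFFAFZ  (1 'Z')
Step 4: FFFFAFZ  (1 'Z')
Step 5: FFFFFAFZ  (1 'Z')
Step 6: FFFFFFAFZ  (1 'Z')
Step 7: FFFFFFFAFZ  (1 'Z')

Answer: 1


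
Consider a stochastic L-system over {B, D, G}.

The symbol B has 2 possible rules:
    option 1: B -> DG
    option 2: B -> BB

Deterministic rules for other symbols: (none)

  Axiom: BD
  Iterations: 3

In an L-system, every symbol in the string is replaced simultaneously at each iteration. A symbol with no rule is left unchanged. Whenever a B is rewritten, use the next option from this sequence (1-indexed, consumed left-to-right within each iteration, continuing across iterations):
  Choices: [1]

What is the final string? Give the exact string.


Answer: DGD

Derivation:
Step 0: BD
Step 1: DGD  (used choices [1])
Step 2: DGD  (used choices [])
Step 3: DGD  (used choices [])


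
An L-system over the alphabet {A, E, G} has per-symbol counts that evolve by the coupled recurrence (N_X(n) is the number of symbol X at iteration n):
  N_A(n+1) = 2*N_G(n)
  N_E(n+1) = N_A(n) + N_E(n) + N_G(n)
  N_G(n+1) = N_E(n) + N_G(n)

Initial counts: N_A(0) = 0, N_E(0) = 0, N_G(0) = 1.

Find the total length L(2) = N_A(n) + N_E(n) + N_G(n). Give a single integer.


Step 0: N_A=0, N_E=0, N_G=1, L=1
Step 1: N_A=2, N_E=1, N_G=1, L=4
Step 2: N_A=2, N_E=4, N_G=2, L=8

Answer: 8


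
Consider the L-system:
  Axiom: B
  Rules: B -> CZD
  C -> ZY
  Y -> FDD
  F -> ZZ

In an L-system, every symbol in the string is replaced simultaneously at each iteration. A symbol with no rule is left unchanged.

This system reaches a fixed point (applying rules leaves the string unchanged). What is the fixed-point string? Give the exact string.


Answer: ZZZDDZD

Derivation:
Step 0: B
Step 1: CZD
Step 2: ZYZD
Step 3: ZFDDZD
Step 4: ZZZDDZD
Step 5: ZZZDDZD  (unchanged — fixed point at step 4)


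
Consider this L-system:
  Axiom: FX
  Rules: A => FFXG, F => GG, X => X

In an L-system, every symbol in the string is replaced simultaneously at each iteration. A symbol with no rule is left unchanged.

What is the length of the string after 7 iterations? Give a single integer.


Step 0: length = 2
Step 1: length = 3
Step 2: length = 3
Step 3: length = 3
Step 4: length = 3
Step 5: length = 3
Step 6: length = 3
Step 7: length = 3

Answer: 3


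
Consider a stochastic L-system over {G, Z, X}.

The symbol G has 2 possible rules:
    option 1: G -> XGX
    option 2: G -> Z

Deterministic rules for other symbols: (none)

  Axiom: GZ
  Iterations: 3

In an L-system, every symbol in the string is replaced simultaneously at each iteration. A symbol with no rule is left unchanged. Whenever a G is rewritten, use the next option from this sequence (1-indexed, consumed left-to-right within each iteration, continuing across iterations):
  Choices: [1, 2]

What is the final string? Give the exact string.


Step 0: GZ
Step 1: XGXZ  (used choices [1])
Step 2: XZXZ  (used choices [2])
Step 3: XZXZ  (used choices [])

Answer: XZXZ


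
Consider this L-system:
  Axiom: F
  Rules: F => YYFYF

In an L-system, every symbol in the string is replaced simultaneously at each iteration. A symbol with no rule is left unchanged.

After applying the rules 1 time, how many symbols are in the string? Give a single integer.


Step 0: length = 1
Step 1: length = 5

Answer: 5


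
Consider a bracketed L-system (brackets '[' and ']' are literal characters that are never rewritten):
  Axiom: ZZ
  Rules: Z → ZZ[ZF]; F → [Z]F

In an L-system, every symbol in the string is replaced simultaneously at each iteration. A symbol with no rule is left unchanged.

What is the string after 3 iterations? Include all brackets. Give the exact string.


Step 0: ZZ
Step 1: ZZ[ZF]ZZ[ZF]
Step 2: ZZ[ZF]ZZ[ZF][ZZ[ZF][Z]F]ZZ[ZF]ZZ[ZF][ZZ[ZF][Z]F]
Step 3: ZZ[ZF]ZZ[ZF][ZZ[ZF][Z]F]ZZ[ZF]ZZ[ZF][ZZ[ZF][Z]F][ZZ[ZF]ZZ[ZF][ZZ[ZF][Z]F][ZZ[ZF]][Z]F]ZZ[ZF]ZZ[ZF][ZZ[ZF][Z]F]ZZ[ZF]ZZ[ZF][ZZ[ZF][Z]F][ZZ[ZF]ZZ[ZF][ZZ[ZF][Z]F][ZZ[ZF]][Z]F]

Answer: ZZ[ZF]ZZ[ZF][ZZ[ZF][Z]F]ZZ[ZF]ZZ[ZF][ZZ[ZF][Z]F][ZZ[ZF]ZZ[ZF][ZZ[ZF][Z]F][ZZ[ZF]][Z]F]ZZ[ZF]ZZ[ZF][ZZ[ZF][Z]F]ZZ[ZF]ZZ[ZF][ZZ[ZF][Z]F][ZZ[ZF]ZZ[ZF][ZZ[ZF][Z]F][ZZ[ZF]][Z]F]


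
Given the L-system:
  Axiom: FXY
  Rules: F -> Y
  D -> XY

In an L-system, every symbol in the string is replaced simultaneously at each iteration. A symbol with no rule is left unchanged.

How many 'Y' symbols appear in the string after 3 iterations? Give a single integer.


Answer: 2

Derivation:
Step 0: FXY  (1 'Y')
Step 1: YXY  (2 'Y')
Step 2: YXY  (2 'Y')
Step 3: YXY  (2 'Y')


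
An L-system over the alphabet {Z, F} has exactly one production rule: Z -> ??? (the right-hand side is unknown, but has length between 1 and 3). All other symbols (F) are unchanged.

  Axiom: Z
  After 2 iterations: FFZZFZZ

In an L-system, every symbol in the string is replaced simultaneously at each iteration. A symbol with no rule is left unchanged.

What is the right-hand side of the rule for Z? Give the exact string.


Trying Z -> FZZ:
  Step 0: Z
  Step 1: FZZ
  Step 2: FFZZFZZ
Matches the given result.

Answer: FZZ


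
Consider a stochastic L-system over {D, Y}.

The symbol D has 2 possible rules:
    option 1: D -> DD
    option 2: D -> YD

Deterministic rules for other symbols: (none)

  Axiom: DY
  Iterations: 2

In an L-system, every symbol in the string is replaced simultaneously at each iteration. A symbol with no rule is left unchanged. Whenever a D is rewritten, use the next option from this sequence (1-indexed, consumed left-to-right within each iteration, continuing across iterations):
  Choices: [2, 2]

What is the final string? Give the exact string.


Step 0: DY
Step 1: YDY  (used choices [2])
Step 2: YYDY  (used choices [2])

Answer: YYDY


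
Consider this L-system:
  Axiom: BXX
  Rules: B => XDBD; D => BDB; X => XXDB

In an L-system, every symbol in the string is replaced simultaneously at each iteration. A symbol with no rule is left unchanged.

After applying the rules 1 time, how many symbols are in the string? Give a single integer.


Step 0: length = 3
Step 1: length = 12

Answer: 12


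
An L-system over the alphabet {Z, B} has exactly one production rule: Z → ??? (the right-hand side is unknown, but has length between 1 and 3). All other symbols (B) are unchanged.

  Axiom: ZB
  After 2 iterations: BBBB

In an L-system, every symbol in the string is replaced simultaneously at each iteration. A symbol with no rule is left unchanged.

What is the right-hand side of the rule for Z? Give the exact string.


Trying Z → BBB:
  Step 0: ZB
  Step 1: BBBB
  Step 2: BBBB
Matches the given result.

Answer: BBB


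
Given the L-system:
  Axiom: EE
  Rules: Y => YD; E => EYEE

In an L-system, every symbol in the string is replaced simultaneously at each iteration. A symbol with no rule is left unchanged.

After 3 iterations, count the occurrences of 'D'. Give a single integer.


Answer: 10

Derivation:
Step 0: EE  (0 'D')
Step 1: EYEEEYEE  (0 'D')
Step 2: EYEEYDEYEEEYEEEYEEYDEYEEEYEE  (2 'D')
Step 3: EYEEYDEYEEEYEEYDDEYEEYDEYEEEYEEEYEEYDEYEEEYEEEYEEYDEYEEEYEEYDDEYEEYDEYEEEYEEEYEEYDEYEEEYEE  (10 'D')


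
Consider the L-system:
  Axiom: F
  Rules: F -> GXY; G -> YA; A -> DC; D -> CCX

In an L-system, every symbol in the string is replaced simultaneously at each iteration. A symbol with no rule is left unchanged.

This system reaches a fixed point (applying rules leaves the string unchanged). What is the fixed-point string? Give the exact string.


Answer: YCCXCXY

Derivation:
Step 0: F
Step 1: GXY
Step 2: YAXY
Step 3: YDCXY
Step 4: YCCXCXY
Step 5: YCCXCXY  (unchanged — fixed point at step 4)


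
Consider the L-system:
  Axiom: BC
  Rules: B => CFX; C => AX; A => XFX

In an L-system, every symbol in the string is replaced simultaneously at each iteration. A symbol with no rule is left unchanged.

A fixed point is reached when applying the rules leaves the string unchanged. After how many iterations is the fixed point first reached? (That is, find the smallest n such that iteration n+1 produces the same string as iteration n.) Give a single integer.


Step 0: BC
Step 1: CFXAX
Step 2: AXFXXFXX
Step 3: XFXXFXXFXX
Step 4: XFXXFXXFXX  (unchanged — fixed point at step 3)

Answer: 3
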